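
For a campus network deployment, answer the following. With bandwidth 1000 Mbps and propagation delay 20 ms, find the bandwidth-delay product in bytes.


Given: bandwidth = 1000 Mbps, delay = 20 ms
BDP in bits = 1000 * 10^6 * 20 / 1000
BDP in bits = 20000000
BDP in bytes = 20000000 / 8 = 2500000

2500000


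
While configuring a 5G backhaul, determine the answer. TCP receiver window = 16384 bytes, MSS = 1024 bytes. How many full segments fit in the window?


Given: RWND = 16384 bytes, MSS = 1024 bytes
Full segments = floor(RWND / MSS)
Full segments = floor(16384 / 1024)
Full segments = floor(16.0) = 16

16


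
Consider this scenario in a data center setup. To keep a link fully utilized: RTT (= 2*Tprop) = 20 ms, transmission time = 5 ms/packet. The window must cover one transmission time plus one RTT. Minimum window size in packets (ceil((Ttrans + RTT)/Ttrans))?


Given: Ttrans = 5 ms, RTT = 20 ms (= 2 * Tprop, Tprop = 10 ms)
Time until first ACK returns = Ttrans + RTT = 5 + 20 = 25 ms
Need W * Ttrans >= Ttrans + RTT  ->  W >= (Ttrans + RTT) / Ttrans
(Ttrans + RTT) / Ttrans = 25 / 5 = 5
W_min = ceil(5) = 5

5


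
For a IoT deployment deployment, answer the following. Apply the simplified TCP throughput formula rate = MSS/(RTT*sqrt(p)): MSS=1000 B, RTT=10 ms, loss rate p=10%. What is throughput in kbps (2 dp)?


Given: MSS = 1000 bytes, RTT = 10 ms, loss = 10%
RTT in seconds = 10 / 1000 = 0.01
Loss rate = 10% = 0.1
sqrt(loss) = sqrt(0.1) = 0.316227766017
Throughput (bytes/s) = 1000 / (0.01 * 0.316227766017) = 316227.7660
Throughput (kbps) = 316227.7660 * 8 / 1000 = 2529.822128 -> 2529.82 kbps (2 dp)

2529.82


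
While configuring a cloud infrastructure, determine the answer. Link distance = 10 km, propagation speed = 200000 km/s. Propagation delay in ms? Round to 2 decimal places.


Given: distance = 10 km, speed = 200000 km/s
Delay = distance / speed = 10 / 200000 seconds
Delay in ms = 10 * 1000 / 200000
Delay = 0.0500 ms
Rounded to 2 dp = 0.05 ms

0.05


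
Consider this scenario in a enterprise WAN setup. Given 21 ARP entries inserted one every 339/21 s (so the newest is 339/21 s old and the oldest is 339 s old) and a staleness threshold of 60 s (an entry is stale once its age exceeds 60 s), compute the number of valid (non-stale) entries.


Ages are k * 339/21 s for k = 1..21 (spacing = 16.1429 s).
Entry k is valid iff k * 339/21 <= 60 iff k <= 21 * 60 / 339 = 3.7168
n_valid = floor(3.7168) = 3
(n_stale = 21 - 3 = 18)

3


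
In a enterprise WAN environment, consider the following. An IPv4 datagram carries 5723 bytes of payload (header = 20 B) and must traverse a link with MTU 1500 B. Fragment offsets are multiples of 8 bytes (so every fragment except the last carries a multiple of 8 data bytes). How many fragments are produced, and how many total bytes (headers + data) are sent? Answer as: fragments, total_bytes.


Max data per non-final fragment = floor((MTU - header)/8)*8 = floor((1500 - 20)/8)*8 = floor(1480/8)*8 = 1480 B
Final fragment needs no 8-byte alignment: it can carry up to MTU - header = 1480 B
Non-final fragments needed = ceil((payload - 1480) / 1480) = ceil(4243/1480) = ceil(2.8669) = 3
Number of fragments = 3 + 1 = 4
Fragment sizes (data): 3 * 1480 B + 1283 B (last, 1283 <= 1480 OK)
Total bytes sent = payload + n_frags * header = 5723 + 4*20 = 5723 + 80 = 5803 B

4, 5803


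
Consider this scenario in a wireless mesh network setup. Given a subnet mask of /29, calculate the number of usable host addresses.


Given: subnet mask /29
Host bits = 32 - 29 = 3
Total addresses = 2^3 = 8
Usable hosts = 8 - 2 (network + broadcast) = 6

6


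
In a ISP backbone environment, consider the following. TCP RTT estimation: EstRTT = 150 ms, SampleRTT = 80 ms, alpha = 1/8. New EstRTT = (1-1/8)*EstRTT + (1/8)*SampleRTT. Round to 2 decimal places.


Given: EstRTT = 150 ms, SampleRTT = 80 ms, alpha = 1/8
New EstRTT = (1 - alpha) * EstRTT + alpha * SampleRTT
(7/8) * 150 = 131.25
(1/8) * 80 = 10
New EstRTT = 131.25 + 10 = 141.25 ms -> 141.25 ms (2 dp)

141.25


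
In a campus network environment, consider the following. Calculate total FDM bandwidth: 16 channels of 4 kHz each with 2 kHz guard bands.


Given: 16 channels, 4 kHz each, guard = 2 kHz
Channel bandwidth = 16 * 4 = 64 kHz
Guard bands = 15 gaps * 2 kHz = 30 kHz
Total = 64 + 30 = 94 kHz

94


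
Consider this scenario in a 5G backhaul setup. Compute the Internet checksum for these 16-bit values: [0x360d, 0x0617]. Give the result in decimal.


Given words: [0x360d, 0x0617]
Step 1: Sum all words
Raw sum = 13837 + 1559 = 15396
One's complement = ~15396 & 0xFFFF = 50139

50139


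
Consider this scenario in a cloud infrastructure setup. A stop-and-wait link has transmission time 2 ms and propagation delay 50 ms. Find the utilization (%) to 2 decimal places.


Given: Ttrans = 2 ms, Tprop = 50 ms
RTT = 2 * Tprop = 2 * 50 = 100 ms
U = Ttrans / (Ttrans + RTT)
U = 2 / (2 + 100)
U = 2 / 102 = 0.019608
U% = 1.96%

1.96


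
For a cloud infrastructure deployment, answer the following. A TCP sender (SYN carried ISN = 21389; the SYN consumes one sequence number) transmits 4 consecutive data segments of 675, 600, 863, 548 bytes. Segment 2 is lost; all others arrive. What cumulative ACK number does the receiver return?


SYN uses sequence number 21389; first data byte = ISN + 1 = 21390.
Segment 1: SEQ = 21390, len = 675 B, covers [21390, 22064]
Segment 2: SEQ = 22065, len = 600 B, covers [22065, 22664] [LOST]
Segment 3: SEQ = 22665, len = 863 B, covers [22665, 23527]
Segment 4: SEQ = 23528, len = 548 B, covers [23528, 24075]
In-order data received: bytes [21390, 22064] (segments 1..1).
Segment 2 missing -> gap begins at byte 22065; later segments buffered out of order.
Cumulative ACK = next expected in-order byte = 21390 + 675 = 22065

22065


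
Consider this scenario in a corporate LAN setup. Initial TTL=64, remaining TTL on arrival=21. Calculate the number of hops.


Given: initial TTL = 64, received TTL = 21
Hops = initial TTL - received TTL
Hops = 64 - 21 = 43

43


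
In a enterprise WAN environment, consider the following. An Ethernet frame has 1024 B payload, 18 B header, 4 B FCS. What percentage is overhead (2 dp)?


Given: payload = 1024 B, header = 18 B, trailer = 4 B
Overhead bytes = header + trailer = 18 + 4 = 22
Total frame = payload + overhead = 1024 + 22 = 1046
Overhead % = 22 / 1046 * 100 = 2.1033% -> 2.10% (2 dp)

2.10


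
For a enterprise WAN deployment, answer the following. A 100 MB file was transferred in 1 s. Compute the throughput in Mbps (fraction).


Given: file = 100 MB, time = 1 s
File in Mb = 100 * 8 = 800 Mb
Throughput = 800 / 1 Mbps
Throughput = 800 Mbps

800


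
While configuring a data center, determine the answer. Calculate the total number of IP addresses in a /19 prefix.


Given: CIDR prefix /19
Host bits = 32 - 19 = 13
Total addresses = 2^13 = 8192

8192


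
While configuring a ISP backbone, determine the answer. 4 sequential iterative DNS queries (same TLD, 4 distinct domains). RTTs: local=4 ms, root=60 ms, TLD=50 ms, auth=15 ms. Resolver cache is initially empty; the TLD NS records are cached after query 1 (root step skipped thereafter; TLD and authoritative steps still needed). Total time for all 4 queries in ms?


Lookup 1 (cold cache): local + root + TLD + auth = 4 + 60 + 50 + 15 = 129 ms
Lookups 2..4 (TLD NS cached -> skip root; new domain -> still ask TLD and auth): local + TLD + auth = 4 + 50 + 15 = 69 ms each
Remaining 3 lookups: 3 * 69 = 207 ms
Total = 129 + 207 = 336 ms

336


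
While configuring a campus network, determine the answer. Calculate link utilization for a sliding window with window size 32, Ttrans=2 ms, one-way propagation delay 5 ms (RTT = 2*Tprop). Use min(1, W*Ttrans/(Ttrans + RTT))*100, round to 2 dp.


Given: W = 32, Ttrans = 2 ms, RTT = 10 ms (= 2 * Tprop, Tprop = 5 ms)
Cycle time = Ttrans + RTT = 2 + 10 = 12 ms (first packet sent until its ACK returns)
W * Ttrans = 32 * 2 = 64 ms of sending per cycle
W * Ttrans / (Ttrans + RTT) = 64 / 12 = 5.333333
U = min(1, 5.333333) = 1.000000
U% = 100.00%

100.00


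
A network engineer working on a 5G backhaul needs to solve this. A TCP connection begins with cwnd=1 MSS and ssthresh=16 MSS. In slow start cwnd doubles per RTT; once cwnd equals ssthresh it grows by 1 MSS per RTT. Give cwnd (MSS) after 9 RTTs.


RTT 0: cwnd = 1 MSS (initial)
RTT 1: cwnd = 2 MSS (slow start, doubled)
RTT 2: cwnd = 4 MSS (slow start, doubled)
RTT 3: cwnd = 8 MSS (slow start, doubled)
RTT 4: cwnd = 16 MSS (slow start, doubled)
RTT 5: cwnd = 17 MSS (congestion avoidance, +1)
RTT 6: cwnd = 18 MSS (congestion avoidance, +1)
RTT 7: cwnd = 19 MSS (congestion avoidance, +1)
RTT 8: cwnd = 20 MSS (congestion avoidance, +1)
RTT 9: cwnd = 21 MSS (congestion avoidance, +1)

21


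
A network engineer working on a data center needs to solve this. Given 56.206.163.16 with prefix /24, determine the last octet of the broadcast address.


Given: IP = 56.206.163.16, prefix = /24
Host bits = 32 - 24 = 8
Network last octet = 16 AND mask = 0
Host part size = 2^8 - 1 = 255
Broadcast last octet = 0 OR 255 = 255

255


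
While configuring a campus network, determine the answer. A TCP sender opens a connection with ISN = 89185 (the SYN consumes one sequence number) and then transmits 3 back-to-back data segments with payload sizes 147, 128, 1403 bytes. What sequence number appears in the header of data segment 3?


The SYN occupies sequence number ISN = 89185, so the first data byte is ISN + 1 = 89186.
SEQ of data segment i = (ISN + 1) + sum of payload sizes of segments 1..i-1.
Segment 1: SEQ = 89186, payload = 147 bytes
Segment 2: SEQ = 89333, payload = 128 bytes
Segment 3: SEQ = 89461, payload = 1403 bytes
SEQ of segment 3 = 89186 + 147 + 128 = 89461

89461


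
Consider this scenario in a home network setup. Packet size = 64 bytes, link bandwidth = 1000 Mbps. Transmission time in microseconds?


Given: packet = 64 bytes, bandwidth = 1000 Mbps
Packet in bits = 64 * 8 = 512 bits
Bandwidth = 1000 * 10^6 = 1000000000 bps
Time = 512 / 1000000000 seconds
Time in us = 512 * 10^6 / 1000000000 = 0.512

0.512


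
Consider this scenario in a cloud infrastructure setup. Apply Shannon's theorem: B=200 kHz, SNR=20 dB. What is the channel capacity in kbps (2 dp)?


Given: B = 200 kHz, SNR = 20 dB
SNR linear = 10^(20/10) = 100
1 + SNR = 101
log2(101) = 6.6582114828
C = 200 * 1000 * 6.6582114828 = 1331642.2966 bps
C = 1331.642297 kbps -> 1331.64 kbps (2 dp)

1331.64


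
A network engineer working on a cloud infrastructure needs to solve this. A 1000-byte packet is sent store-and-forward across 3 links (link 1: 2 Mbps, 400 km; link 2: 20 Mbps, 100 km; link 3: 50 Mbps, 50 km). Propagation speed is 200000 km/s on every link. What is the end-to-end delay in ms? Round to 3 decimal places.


Packet = 1000 bytes = 8000 bits. Store-and-forward: sum (t_trans + t_prop) per link.
Link 1: t_trans = 8000/(2*10^6) s = 4.0000 ms; t_prop = 400/200000 s = 2.0000 ms; subtotal = 6.0000 ms
Link 2: t_trans = 8000/(20*10^6) s = 0.4000 ms; t_prop = 100/200000 s = 0.5000 ms; subtotal = 0.9000 ms
Link 3: t_trans = 8000/(50*10^6) s = 0.1600 ms; t_prop = 50/200000 s = 0.2500 ms; subtotal = 0.4100 ms
End-to-end = 6.0000 + 0.9000 + 0.4100 = 7.3100 ms -> 7.310 ms (3 dp)

7.310


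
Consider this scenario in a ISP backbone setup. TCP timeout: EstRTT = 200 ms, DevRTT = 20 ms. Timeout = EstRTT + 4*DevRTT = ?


Given: EstRTT = 200 ms, DevRTT = 20 ms
Timeout = EstRTT + 4 * DevRTT
4 * DevRTT = 4 * 20 = 80
Timeout = 200 + 80 = 280 ms

280


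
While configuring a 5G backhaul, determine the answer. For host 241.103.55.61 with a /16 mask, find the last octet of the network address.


Given: IP = 241.103.55.61, prefix = /16
Subnet mask = 255.255.0.0
Last octet of IP: 61
Last octet of mask: 0
Network last octet = 61 AND 0 = 0

0


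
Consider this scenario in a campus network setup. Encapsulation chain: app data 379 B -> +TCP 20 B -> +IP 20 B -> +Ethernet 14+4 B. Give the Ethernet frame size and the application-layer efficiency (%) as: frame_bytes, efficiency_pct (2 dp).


TCP segment = 379 + 20 = 399 B
IP packet = 399 + 20 = 419 B
Ethernet frame = 419 + 14 + 4 = 437 B
Efficiency = app / frame = 379 / 437 = 0.867277 = 86.7277% -> 86.73% (2 dp)

437, 86.73


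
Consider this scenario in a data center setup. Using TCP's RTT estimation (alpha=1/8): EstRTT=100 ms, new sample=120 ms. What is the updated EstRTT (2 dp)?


Given: EstRTT = 100 ms, SampleRTT = 120 ms, alpha = 1/8
New EstRTT = (1 - alpha) * EstRTT + alpha * SampleRTT
(7/8) * 100 = 87.5
(1/8) * 120 = 15
New EstRTT = 87.5 + 15 = 102.5 ms -> 102.50 ms (2 dp)

102.50


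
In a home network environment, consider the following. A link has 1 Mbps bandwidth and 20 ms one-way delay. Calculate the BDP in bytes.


Given: bandwidth = 1 Mbps, delay = 20 ms
BDP in bits = 1 * 10^6 * 20 / 1000
BDP in bits = 20000
BDP in bytes = 20000 / 8 = 2500

2500


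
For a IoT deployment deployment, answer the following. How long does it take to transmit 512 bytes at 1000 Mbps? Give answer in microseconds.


Given: packet = 512 bytes, bandwidth = 1000 Mbps
Packet in bits = 512 * 8 = 4096 bits
Bandwidth = 1000 * 10^6 = 1000000000 bps
Time = 4096 / 1000000000 seconds
Time in us = 4096 * 10^6 / 1000000000 = 4.096

4.096


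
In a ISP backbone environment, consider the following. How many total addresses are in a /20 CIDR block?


Given: CIDR prefix /20
Host bits = 32 - 20 = 12
Total addresses = 2^12 = 4096

4096


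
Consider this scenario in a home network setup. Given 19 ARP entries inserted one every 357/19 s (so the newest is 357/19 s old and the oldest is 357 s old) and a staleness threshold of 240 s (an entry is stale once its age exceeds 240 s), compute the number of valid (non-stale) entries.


Ages are k * 357/19 s for k = 1..19 (spacing = 18.7895 s).
Entry k is valid iff k * 357/19 <= 240 iff k <= 19 * 240 / 357 = 12.7731
n_valid = floor(12.7731) = 12
(n_stale = 19 - 12 = 7)

12


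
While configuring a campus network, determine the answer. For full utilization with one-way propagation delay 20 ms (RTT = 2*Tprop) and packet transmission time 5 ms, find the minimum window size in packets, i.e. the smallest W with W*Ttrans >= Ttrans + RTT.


Given: Ttrans = 5 ms, RTT = 40 ms (= 2 * Tprop, Tprop = 20 ms)
Time until first ACK returns = Ttrans + RTT = 5 + 40 = 45 ms
Need W * Ttrans >= Ttrans + RTT  ->  W >= (Ttrans + RTT) / Ttrans
(Ttrans + RTT) / Ttrans = 45 / 5 = 9
W_min = ceil(9) = 9

9


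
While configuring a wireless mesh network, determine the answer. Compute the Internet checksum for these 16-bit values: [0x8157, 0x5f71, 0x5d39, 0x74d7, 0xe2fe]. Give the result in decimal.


Given words: [0x8157, 0x5f71, 0x5d39, 0x74d7, 0xe2fe]
Step 1: Sum all words
Raw sum = 33111 + 24433 + 23865 + 29911 + 58110 = 169430
Step 2: Fold carry: (38358 + 2) = 38360
One's complement = ~38360 & 0xFFFF = 27175

27175


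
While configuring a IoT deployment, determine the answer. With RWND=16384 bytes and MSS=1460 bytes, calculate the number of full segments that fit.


Given: RWND = 16384 bytes, MSS = 1460 bytes
Full segments = floor(RWND / MSS)
Full segments = floor(16384 / 1460)
Full segments = floor(11.2219) = 11

11


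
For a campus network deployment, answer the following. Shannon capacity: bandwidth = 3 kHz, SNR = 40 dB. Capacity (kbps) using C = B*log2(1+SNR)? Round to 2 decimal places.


Given: B = 3 kHz, SNR = 40 dB
SNR linear = 10^(40/10) = 10000
1 + SNR = 10001
log2(10001) = 13.2878566418
C = 3 * 1000 * 13.2878566418 = 39863.5699 bps
C = 39.863570 kbps -> 39.86 kbps (2 dp)

39.86


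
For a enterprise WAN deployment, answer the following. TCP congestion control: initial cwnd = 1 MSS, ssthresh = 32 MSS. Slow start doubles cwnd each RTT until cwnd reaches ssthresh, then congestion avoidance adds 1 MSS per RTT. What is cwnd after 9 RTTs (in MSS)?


RTT 0: cwnd = 1 MSS (initial)
RTT 1: cwnd = 2 MSS (slow start, doubled)
RTT 2: cwnd = 4 MSS (slow start, doubled)
RTT 3: cwnd = 8 MSS (slow start, doubled)
RTT 4: cwnd = 16 MSS (slow start, doubled)
RTT 5: cwnd = 32 MSS (slow start, doubled)
RTT 6: cwnd = 33 MSS (congestion avoidance, +1)
RTT 7: cwnd = 34 MSS (congestion avoidance, +1)
RTT 8: cwnd = 35 MSS (congestion avoidance, +1)
RTT 9: cwnd = 36 MSS (congestion avoidance, +1)

36


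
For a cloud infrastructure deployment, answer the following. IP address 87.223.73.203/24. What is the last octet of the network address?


Given: IP = 87.223.73.203, prefix = /24
Subnet mask = 255.255.255.0
Last octet of IP: 203
Last octet of mask: 0
Network last octet = 203 AND 0 = 0

0


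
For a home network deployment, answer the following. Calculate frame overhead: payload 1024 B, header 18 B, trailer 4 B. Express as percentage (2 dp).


Given: payload = 1024 B, header = 18 B, trailer = 4 B
Overhead bytes = header + trailer = 18 + 4 = 22
Total frame = payload + overhead = 1024 + 22 = 1046
Overhead % = 22 / 1046 * 100 = 2.1033% -> 2.10% (2 dp)

2.10


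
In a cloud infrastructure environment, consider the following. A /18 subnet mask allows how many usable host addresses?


Given: subnet mask /18
Host bits = 32 - 18 = 14
Total addresses = 2^14 = 16384
Usable hosts = 16384 - 2 (network + broadcast) = 16382

16382


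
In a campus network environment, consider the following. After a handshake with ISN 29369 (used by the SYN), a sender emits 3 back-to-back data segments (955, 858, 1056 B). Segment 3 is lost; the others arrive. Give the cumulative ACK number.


SYN uses sequence number 29369; first data byte = ISN + 1 = 29370.
Segment 1: SEQ = 29370, len = 955 B, covers [29370, 30324]
Segment 2: SEQ = 30325, len = 858 B, covers [30325, 31182]
Segment 3: SEQ = 31183, len = 1056 B, covers [31183, 32238] [LOST]
In-order data received: bytes [29370, 31182] (segments 1..2).
Segment 3 missing -> gap begins at byte 31183.
Cumulative ACK = next expected in-order byte = 29370 + 955 + 858 = 31183

31183


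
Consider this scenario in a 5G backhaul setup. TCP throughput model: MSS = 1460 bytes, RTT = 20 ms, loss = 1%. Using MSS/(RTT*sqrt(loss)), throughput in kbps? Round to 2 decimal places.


Given: MSS = 1460 bytes, RTT = 20 ms, loss = 1%
RTT in seconds = 20 / 1000 = 0.02
Loss rate = 1% = 0.01
sqrt(loss) = sqrt(0.01) = 0.1
Throughput (bytes/s) = 1460 / (0.02 * 0.1) = 730000.0000
Throughput (kbps) = 730000.0000 * 8 / 1000 = 5840.000000 -> 5840.00 kbps (2 dp)

5840.00


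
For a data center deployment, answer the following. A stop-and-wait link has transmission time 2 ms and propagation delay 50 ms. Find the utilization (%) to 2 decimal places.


Given: Ttrans = 2 ms, Tprop = 50 ms
RTT = 2 * Tprop = 2 * 50 = 100 ms
U = Ttrans / (Ttrans + RTT)
U = 2 / (2 + 100)
U = 2 / 102 = 0.019608
U% = 1.96%

1.96


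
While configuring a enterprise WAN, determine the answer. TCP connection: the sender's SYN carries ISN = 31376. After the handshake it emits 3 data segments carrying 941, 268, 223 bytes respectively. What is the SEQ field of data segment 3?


The SYN occupies sequence number ISN = 31376, so the first data byte is ISN + 1 = 31377.
SEQ of data segment i = (ISN + 1) + sum of payload sizes of segments 1..i-1.
Segment 1: SEQ = 31377, payload = 941 bytes
Segment 2: SEQ = 32318, payload = 268 bytes
Segment 3: SEQ = 32586, payload = 223 bytes
SEQ of segment 3 = 31377 + 941 + 268 = 32586

32586


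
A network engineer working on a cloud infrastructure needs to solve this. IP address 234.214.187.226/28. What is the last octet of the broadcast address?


Given: IP = 234.214.187.226, prefix = /28
Host bits = 32 - 28 = 4
Network last octet = 226 AND mask = 224
Host part size = 2^4 - 1 = 15
Broadcast last octet = 224 OR 15 = 239

239


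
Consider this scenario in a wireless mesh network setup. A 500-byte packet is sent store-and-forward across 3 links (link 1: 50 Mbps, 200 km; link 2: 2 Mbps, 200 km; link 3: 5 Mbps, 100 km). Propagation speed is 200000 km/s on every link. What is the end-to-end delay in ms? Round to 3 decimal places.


Packet = 500 bytes = 4000 bits. Store-and-forward: sum (t_trans + t_prop) per link.
Link 1: t_trans = 4000/(50*10^6) s = 0.0800 ms; t_prop = 200/200000 s = 1.0000 ms; subtotal = 1.0800 ms
Link 2: t_trans = 4000/(2*10^6) s = 2.0000 ms; t_prop = 200/200000 s = 1.0000 ms; subtotal = 3.0000 ms
Link 3: t_trans = 4000/(5*10^6) s = 0.8000 ms; t_prop = 100/200000 s = 0.5000 ms; subtotal = 1.3000 ms
End-to-end = 1.0800 + 3.0000 + 1.3000 = 5.3800 ms -> 5.380 ms (3 dp)

5.380


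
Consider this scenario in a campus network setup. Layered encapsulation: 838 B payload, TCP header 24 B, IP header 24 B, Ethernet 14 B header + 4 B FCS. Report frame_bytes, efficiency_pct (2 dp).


TCP segment = 838 + 24 = 862 B
IP packet = 862 + 24 = 886 B
Ethernet frame = 886 + 14 + 4 = 904 B
Efficiency = app / frame = 838 / 904 = 0.926991 = 92.6991% -> 92.70% (2 dp)

904, 92.70


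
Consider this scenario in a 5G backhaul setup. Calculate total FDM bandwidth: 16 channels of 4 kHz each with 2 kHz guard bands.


Given: 16 channels, 4 kHz each, guard = 2 kHz
Channel bandwidth = 16 * 4 = 64 kHz
Guard bands = 15 gaps * 2 kHz = 30 kHz
Total = 64 + 30 = 94 kHz

94


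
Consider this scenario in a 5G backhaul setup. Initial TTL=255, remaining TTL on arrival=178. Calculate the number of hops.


Given: initial TTL = 255, received TTL = 178
Hops = initial TTL - received TTL
Hops = 255 - 178 = 77

77


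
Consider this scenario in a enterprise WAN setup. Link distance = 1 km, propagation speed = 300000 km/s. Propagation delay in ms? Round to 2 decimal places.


Given: distance = 1 km, speed = 300000 km/s
Delay = distance / speed = 1 / 300000 seconds
Delay in ms = 1 * 1000 / 300000
Delay = 0.0033 ms
Rounded to 2 dp = 0.00 ms

0.00


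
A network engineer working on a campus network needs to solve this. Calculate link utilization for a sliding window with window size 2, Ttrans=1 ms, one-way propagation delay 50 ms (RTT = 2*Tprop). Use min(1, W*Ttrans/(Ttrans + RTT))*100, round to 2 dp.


Given: W = 2, Ttrans = 1 ms, RTT = 100 ms (= 2 * Tprop, Tprop = 50 ms)
Cycle time = Ttrans + RTT = 1 + 100 = 101 ms (first packet sent until its ACK returns)
W * Ttrans = 2 * 1 = 2 ms of sending per cycle
W * Ttrans / (Ttrans + RTT) = 2 / 101 = 0.019802
U = min(1, 0.019802) = 0.019802
U% = 1.98%

1.98


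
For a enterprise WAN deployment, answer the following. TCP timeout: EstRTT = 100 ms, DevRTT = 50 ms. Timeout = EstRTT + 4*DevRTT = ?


Given: EstRTT = 100 ms, DevRTT = 50 ms
Timeout = EstRTT + 4 * DevRTT
4 * DevRTT = 4 * 50 = 200
Timeout = 100 + 200 = 300 ms

300


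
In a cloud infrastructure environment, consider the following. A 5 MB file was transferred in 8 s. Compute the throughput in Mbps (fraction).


Given: file = 5 MB, time = 8 s
File in Mb = 5 * 8 = 40 Mb
Throughput = 40 / 8 Mbps
Throughput = 5 Mbps

5


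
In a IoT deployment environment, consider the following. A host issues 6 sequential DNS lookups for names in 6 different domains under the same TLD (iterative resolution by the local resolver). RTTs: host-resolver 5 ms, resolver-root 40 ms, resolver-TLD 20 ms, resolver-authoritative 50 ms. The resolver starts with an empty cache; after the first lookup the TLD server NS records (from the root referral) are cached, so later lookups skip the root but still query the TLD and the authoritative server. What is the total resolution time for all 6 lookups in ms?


Lookup 1 (cold cache): local + root + TLD + auth = 5 + 40 + 20 + 50 = 115 ms
Lookups 2..6 (TLD NS cached -> skip root; new domain -> still ask TLD and auth): local + TLD + auth = 5 + 20 + 50 = 75 ms each
Remaining 5 lookups: 5 * 75 = 375 ms
Total = 115 + 375 = 490 ms

490


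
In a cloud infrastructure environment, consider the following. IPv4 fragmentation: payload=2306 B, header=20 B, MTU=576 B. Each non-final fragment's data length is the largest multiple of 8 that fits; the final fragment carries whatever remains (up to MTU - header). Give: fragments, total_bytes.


Max data per non-final fragment = floor((MTU - header)/8)*8 = floor((576 - 20)/8)*8 = floor(556/8)*8 = 552 B
Final fragment needs no 8-byte alignment: it can carry up to MTU - header = 556 B
Non-final fragments needed = ceil((payload - 556) / 552) = ceil(1750/552) = ceil(3.1703) = 4
Number of fragments = 4 + 1 = 5
Fragment sizes (data): 4 * 552 B + 98 B (last, 98 <= 556 OK)
Total bytes sent = payload + n_frags * header = 2306 + 5*20 = 2306 + 100 = 2406 B

5, 2406


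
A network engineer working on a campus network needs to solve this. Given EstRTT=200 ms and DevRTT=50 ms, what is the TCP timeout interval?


Given: EstRTT = 200 ms, DevRTT = 50 ms
Timeout = EstRTT + 4 * DevRTT
4 * DevRTT = 4 * 50 = 200
Timeout = 200 + 200 = 400 ms

400


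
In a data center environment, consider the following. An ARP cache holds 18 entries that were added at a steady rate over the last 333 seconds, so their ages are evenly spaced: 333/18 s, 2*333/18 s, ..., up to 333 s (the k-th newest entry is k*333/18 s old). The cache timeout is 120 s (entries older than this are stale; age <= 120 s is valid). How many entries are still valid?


Ages are k * 333/18 s for k = 1..18 (spacing = 18.5000 s).
Entry k is valid iff k * 333/18 <= 120 iff k <= 18 * 120 / 333 = 6.4865
n_valid = floor(6.4865) = 6
(n_stale = 18 - 6 = 12)

6


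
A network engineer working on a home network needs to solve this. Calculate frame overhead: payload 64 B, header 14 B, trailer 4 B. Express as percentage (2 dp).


Given: payload = 64 B, header = 14 B, trailer = 4 B
Overhead bytes = header + trailer = 14 + 4 = 18
Total frame = payload + overhead = 64 + 18 = 82
Overhead % = 18 / 82 * 100 = 21.9512% -> 21.95% (2 dp)

21.95


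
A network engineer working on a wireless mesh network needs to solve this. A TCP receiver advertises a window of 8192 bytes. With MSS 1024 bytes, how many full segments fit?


Given: RWND = 8192 bytes, MSS = 1024 bytes
Full segments = floor(RWND / MSS)
Full segments = floor(8192 / 1024)
Full segments = floor(8.0) = 8

8


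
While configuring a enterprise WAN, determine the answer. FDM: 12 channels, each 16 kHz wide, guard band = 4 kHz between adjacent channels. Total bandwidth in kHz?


Given: 12 channels, 16 kHz each, guard = 4 kHz
Channel bandwidth = 12 * 16 = 192 kHz
Guard bands = 11 gaps * 4 kHz = 44 kHz
Total = 192 + 44 = 236 kHz

236


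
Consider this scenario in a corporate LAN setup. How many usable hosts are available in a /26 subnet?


Given: subnet mask /26
Host bits = 32 - 26 = 6
Total addresses = 2^6 = 64
Usable hosts = 64 - 2 (network + broadcast) = 62

62


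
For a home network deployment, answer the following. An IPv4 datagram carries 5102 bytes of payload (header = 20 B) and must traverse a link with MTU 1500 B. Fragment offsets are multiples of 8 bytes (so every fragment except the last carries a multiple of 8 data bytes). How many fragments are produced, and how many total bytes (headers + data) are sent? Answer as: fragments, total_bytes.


Max data per non-final fragment = floor((MTU - header)/8)*8 = floor((1500 - 20)/8)*8 = floor(1480/8)*8 = 1480 B
Final fragment needs no 8-byte alignment: it can carry up to MTU - header = 1480 B
Non-final fragments needed = ceil((payload - 1480) / 1480) = ceil(3622/1480) = ceil(2.4473) = 3
Number of fragments = 3 + 1 = 4
Fragment sizes (data): 3 * 1480 B + 662 B (last, 662 <= 1480 OK)
Total bytes sent = payload + n_frags * header = 5102 + 4*20 = 5102 + 80 = 5182 B

4, 5182


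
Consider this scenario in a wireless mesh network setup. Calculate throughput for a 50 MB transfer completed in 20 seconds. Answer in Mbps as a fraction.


Given: file = 50 MB, time = 20 s
File in Mb = 50 * 8 = 400 Mb
Throughput = 400 / 20 Mbps
Throughput = 20 Mbps

20


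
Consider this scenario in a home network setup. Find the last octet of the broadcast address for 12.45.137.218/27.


Given: IP = 12.45.137.218, prefix = /27
Host bits = 32 - 27 = 5
Network last octet = 218 AND mask = 192
Host part size = 2^5 - 1 = 31
Broadcast last octet = 192 OR 31 = 223

223


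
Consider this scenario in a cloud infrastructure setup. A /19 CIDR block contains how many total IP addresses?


Given: CIDR prefix /19
Host bits = 32 - 19 = 13
Total addresses = 2^13 = 8192

8192


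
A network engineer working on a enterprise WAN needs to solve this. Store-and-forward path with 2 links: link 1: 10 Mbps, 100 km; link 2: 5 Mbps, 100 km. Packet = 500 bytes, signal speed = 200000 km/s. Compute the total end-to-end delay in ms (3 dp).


Packet = 500 bytes = 4000 bits. Store-and-forward: sum (t_trans + t_prop) per link.
Link 1: t_trans = 4000/(10*10^6) s = 0.4000 ms; t_prop = 100/200000 s = 0.5000 ms; subtotal = 0.9000 ms
Link 2: t_trans = 4000/(5*10^6) s = 0.8000 ms; t_prop = 100/200000 s = 0.5000 ms; subtotal = 1.3000 ms
End-to-end = 0.9000 + 1.3000 = 2.2000 ms -> 2.200 ms (3 dp)

2.200


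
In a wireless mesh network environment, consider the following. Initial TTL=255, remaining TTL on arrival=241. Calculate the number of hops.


Given: initial TTL = 255, received TTL = 241
Hops = initial TTL - received TTL
Hops = 255 - 241 = 14

14


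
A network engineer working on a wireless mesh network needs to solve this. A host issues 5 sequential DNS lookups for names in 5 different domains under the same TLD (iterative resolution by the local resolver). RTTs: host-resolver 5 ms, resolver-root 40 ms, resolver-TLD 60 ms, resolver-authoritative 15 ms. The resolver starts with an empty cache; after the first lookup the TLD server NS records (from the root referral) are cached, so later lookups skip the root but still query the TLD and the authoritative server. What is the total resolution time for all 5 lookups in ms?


Lookup 1 (cold cache): local + root + TLD + auth = 5 + 40 + 60 + 15 = 120 ms
Lookups 2..5 (TLD NS cached -> skip root; new domain -> still ask TLD and auth): local + TLD + auth = 5 + 60 + 15 = 80 ms each
Remaining 4 lookups: 4 * 80 = 320 ms
Total = 120 + 320 = 440 ms

440


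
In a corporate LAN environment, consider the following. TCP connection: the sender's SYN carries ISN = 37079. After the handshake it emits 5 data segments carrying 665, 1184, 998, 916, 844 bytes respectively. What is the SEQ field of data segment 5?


The SYN occupies sequence number ISN = 37079, so the first data byte is ISN + 1 = 37080.
SEQ of data segment i = (ISN + 1) + sum of payload sizes of segments 1..i-1.
Segment 1: SEQ = 37080, payload = 665 bytes
Segment 2: SEQ = 37745, payload = 1184 bytes
Segment 3: SEQ = 38929, payload = 998 bytes
Segment 4: SEQ = 39927, payload = 916 bytes
Segment 5: SEQ = 40843, payload = 844 bytes
SEQ of segment 5 = 37080 + 665 + 1184 + 998 + 916 = 40843

40843


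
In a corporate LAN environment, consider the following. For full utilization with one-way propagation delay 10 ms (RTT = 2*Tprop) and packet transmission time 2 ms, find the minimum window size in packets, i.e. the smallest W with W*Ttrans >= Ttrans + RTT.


Given: Ttrans = 2 ms, RTT = 20 ms (= 2 * Tprop, Tprop = 10 ms)
Time until first ACK returns = Ttrans + RTT = 2 + 20 = 22 ms
Need W * Ttrans >= Ttrans + RTT  ->  W >= (Ttrans + RTT) / Ttrans
(Ttrans + RTT) / Ttrans = 22 / 2 = 11
W_min = ceil(11) = 11

11


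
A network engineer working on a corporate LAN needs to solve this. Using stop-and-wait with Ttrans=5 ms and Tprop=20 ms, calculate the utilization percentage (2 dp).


Given: Ttrans = 5 ms, Tprop = 20 ms
RTT = 2 * Tprop = 2 * 20 = 40 ms
U = Ttrans / (Ttrans + RTT)
U = 5 / (5 + 40)
U = 5 / 45 = 0.111111
U% = 11.11%

11.11


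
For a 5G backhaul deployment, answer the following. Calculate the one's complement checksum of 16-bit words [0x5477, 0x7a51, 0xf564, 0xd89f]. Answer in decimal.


Given words: [0x5477, 0x7a51, 0xf564, 0xd89f]
Step 1: Sum all words
Raw sum = 21623 + 31313 + 62820 + 55455 = 171211
Step 2: Fold carry: (40139 + 2) = 40141
One's complement = ~40141 & 0xFFFF = 25394

25394


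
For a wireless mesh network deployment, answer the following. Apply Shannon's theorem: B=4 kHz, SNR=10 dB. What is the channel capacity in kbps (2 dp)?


Given: B = 4 kHz, SNR = 10 dB
SNR linear = 10^(10/10) = 10
1 + SNR = 11
log2(11) = 3.4594316186
C = 4 * 1000 * 3.4594316186 = 13837.7265 bps
C = 13.837726 kbps -> 13.84 kbps (2 dp)

13.84


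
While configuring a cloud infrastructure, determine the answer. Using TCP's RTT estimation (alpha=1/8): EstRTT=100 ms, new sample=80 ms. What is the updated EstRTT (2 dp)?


Given: EstRTT = 100 ms, SampleRTT = 80 ms, alpha = 1/8
New EstRTT = (1 - alpha) * EstRTT + alpha * SampleRTT
(7/8) * 100 = 87.5
(1/8) * 80 = 10
New EstRTT = 87.5 + 10 = 97.5 ms -> 97.50 ms (2 dp)

97.50


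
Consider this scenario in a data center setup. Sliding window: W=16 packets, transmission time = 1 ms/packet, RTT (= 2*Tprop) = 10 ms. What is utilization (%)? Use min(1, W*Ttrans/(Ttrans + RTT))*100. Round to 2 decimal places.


Given: W = 16, Ttrans = 1 ms, RTT = 10 ms (= 2 * Tprop, Tprop = 5 ms)
Cycle time = Ttrans + RTT = 1 + 10 = 11 ms (first packet sent until its ACK returns)
W * Ttrans = 16 * 1 = 16 ms of sending per cycle
W * Ttrans / (Ttrans + RTT) = 16 / 11 = 1.454545
U = min(1, 1.454545) = 1.000000
U% = 100.00%

100.00


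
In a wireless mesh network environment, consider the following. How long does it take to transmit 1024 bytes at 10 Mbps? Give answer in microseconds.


Given: packet = 1024 bytes, bandwidth = 10 Mbps
Packet in bits = 1024 * 8 = 8192 bits
Bandwidth = 10 * 10^6 = 10000000 bps
Time = 8192 / 10000000 seconds
Time in us = 8192 * 10^6 / 10000000 = 819.2

819.2


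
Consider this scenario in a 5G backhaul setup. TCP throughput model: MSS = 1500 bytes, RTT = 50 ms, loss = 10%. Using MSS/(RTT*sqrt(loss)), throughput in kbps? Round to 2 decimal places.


Given: MSS = 1500 bytes, RTT = 50 ms, loss = 10%
RTT in seconds = 50 / 1000 = 0.05
Loss rate = 10% = 0.1
sqrt(loss) = sqrt(0.1) = 0.316227766017
Throughput (bytes/s) = 1500 / (0.05 * 0.316227766017) = 94868.3298
Throughput (kbps) = 94868.3298 * 8 / 1000 = 758.946638 -> 758.95 kbps (2 dp)

758.95


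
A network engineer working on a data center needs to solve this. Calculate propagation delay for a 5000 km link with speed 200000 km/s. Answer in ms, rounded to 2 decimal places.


Given: distance = 5000 km, speed = 200000 km/s
Delay = distance / speed = 5000 / 200000 seconds
Delay in ms = 5000 * 1000 / 200000
Delay = 25.0000 ms
Rounded to 2 dp = 25.00 ms

25.00


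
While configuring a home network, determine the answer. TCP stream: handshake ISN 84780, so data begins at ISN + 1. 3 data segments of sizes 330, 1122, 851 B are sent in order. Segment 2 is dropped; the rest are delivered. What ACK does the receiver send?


SYN uses sequence number 84780; first data byte = ISN + 1 = 84781.
Segment 1: SEQ = 84781, len = 330 B, covers [84781, 85110]
Segment 2: SEQ = 85111, len = 1122 B, covers [85111, 86232] [LOST]
Segment 3: SEQ = 86233, len = 851 B, covers [86233, 87083]
In-order data received: bytes [84781, 85110] (segments 1..1).
Segment 2 missing -> gap begins at byte 85111; later segments buffered out of order.
Cumulative ACK = next expected in-order byte = 84781 + 330 = 85111

85111


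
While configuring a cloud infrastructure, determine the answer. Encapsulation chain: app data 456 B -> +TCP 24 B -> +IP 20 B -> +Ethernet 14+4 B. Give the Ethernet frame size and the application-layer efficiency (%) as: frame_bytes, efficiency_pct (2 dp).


TCP segment = 456 + 24 = 480 B
IP packet = 480 + 20 = 500 B
Ethernet frame = 500 + 14 + 4 = 518 B
Efficiency = app / frame = 456 / 518 = 0.880309 = 88.0309% -> 88.03% (2 dp)

518, 88.03


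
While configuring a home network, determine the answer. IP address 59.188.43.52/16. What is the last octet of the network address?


Given: IP = 59.188.43.52, prefix = /16
Subnet mask = 255.255.0.0
Last octet of IP: 52
Last octet of mask: 0
Network last octet = 52 AND 0 = 0

0


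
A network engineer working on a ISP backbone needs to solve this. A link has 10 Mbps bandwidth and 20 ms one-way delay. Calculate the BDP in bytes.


Given: bandwidth = 10 Mbps, delay = 20 ms
BDP in bits = 10 * 10^6 * 20 / 1000
BDP in bits = 200000
BDP in bytes = 200000 / 8 = 25000

25000


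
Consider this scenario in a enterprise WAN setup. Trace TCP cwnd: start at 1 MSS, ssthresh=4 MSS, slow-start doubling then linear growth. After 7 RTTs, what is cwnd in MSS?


RTT 0: cwnd = 1 MSS (initial)
RTT 1: cwnd = 2 MSS (slow start, doubled)
RTT 2: cwnd = 4 MSS (slow start, doubled)
RTT 3: cwnd = 5 MSS (congestion avoidance, +1)
RTT 4: cwnd = 6 MSS (congestion avoidance, +1)
RTT 5: cwnd = 7 MSS (congestion avoidance, +1)
RTT 6: cwnd = 8 MSS (congestion avoidance, +1)
RTT 7: cwnd = 9 MSS (congestion avoidance, +1)

9


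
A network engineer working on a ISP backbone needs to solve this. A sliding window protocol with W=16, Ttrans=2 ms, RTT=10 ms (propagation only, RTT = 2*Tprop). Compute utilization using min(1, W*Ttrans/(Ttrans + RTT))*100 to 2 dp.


Given: W = 16, Ttrans = 2 ms, RTT = 10 ms (= 2 * Tprop, Tprop = 5 ms)
Cycle time = Ttrans + RTT = 2 + 10 = 12 ms (first packet sent until its ACK returns)
W * Ttrans = 16 * 2 = 32 ms of sending per cycle
W * Ttrans / (Ttrans + RTT) = 32 / 12 = 2.666667
U = min(1, 2.666667) = 1.000000
U% = 100.00%

100.00


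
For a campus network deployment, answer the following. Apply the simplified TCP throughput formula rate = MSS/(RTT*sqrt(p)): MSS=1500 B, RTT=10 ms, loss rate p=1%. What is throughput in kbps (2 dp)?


Given: MSS = 1500 bytes, RTT = 10 ms, loss = 1%
RTT in seconds = 10 / 1000 = 0.01
Loss rate = 1% = 0.01
sqrt(loss) = sqrt(0.01) = 0.1
Throughput (bytes/s) = 1500 / (0.01 * 0.1) = 1500000.0000
Throughput (kbps) = 1500000.0000 * 8 / 1000 = 12000.000000 -> 12000.00 kbps (2 dp)

12000.00


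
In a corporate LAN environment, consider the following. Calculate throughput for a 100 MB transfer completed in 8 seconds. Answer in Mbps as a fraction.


Given: file = 100 MB, time = 8 s
File in Mb = 100 * 8 = 800 Mb
Throughput = 800 / 8 Mbps
Throughput = 100 Mbps

100


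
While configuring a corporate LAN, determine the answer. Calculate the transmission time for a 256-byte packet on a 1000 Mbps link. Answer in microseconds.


Given: packet = 256 bytes, bandwidth = 1000 Mbps
Packet in bits = 256 * 8 = 2048 bits
Bandwidth = 1000 * 10^6 = 1000000000 bps
Time = 2048 / 1000000000 seconds
Time in us = 2048 * 10^6 / 1000000000 = 2.048

2.048


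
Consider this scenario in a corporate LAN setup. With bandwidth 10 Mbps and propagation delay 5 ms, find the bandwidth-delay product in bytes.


Given: bandwidth = 10 Mbps, delay = 5 ms
BDP in bits = 10 * 10^6 * 5 / 1000
BDP in bits = 50000
BDP in bytes = 50000 / 8 = 6250

6250


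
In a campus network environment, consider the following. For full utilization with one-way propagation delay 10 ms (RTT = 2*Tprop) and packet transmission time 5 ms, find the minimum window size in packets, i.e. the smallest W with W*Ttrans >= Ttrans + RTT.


Given: Ttrans = 5 ms, RTT = 20 ms (= 2 * Tprop, Tprop = 10 ms)
Time until first ACK returns = Ttrans + RTT = 5 + 20 = 25 ms
Need W * Ttrans >= Ttrans + RTT  ->  W >= (Ttrans + RTT) / Ttrans
(Ttrans + RTT) / Ttrans = 25 / 5 = 5
W_min = ceil(5) = 5

5


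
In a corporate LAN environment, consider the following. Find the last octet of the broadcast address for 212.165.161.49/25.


Given: IP = 212.165.161.49, prefix = /25
Host bits = 32 - 25 = 7
Network last octet = 49 AND mask = 0
Host part size = 2^7 - 1 = 127
Broadcast last octet = 0 OR 127 = 127

127


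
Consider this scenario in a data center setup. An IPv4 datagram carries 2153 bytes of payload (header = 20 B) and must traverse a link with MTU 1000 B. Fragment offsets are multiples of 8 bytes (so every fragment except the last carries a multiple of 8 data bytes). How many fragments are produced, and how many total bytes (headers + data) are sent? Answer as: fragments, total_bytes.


Max data per non-final fragment = floor((MTU - header)/8)*8 = floor((1000 - 20)/8)*8 = floor(980/8)*8 = 976 B
Final fragment needs no 8-byte alignment: it can carry up to MTU - header = 980 B
Non-final fragments needed = ceil((payload - 980) / 976) = ceil(1173/976) = ceil(1.2018) = 2
Number of fragments = 2 + 1 = 3
Fragment sizes (data): 2 * 976 B + 201 B (last, 201 <= 980 OK)
Total bytes sent = payload + n_frags * header = 2153 + 3*20 = 2153 + 60 = 2213 B

3, 2213
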